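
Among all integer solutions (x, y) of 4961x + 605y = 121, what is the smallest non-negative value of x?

1

gcd(4961, 605) = 121 (Euclid: 4961 = 8·605 + 121; 605 = 5·121 + 0), and 121 | 121.
Extended Euclid: 4961·(1) + 605·(-8) = 121. Scale by 1: x₀ = 1.
General solution x = x₀ + 5t; reducing mod 5 gives x = 1 (and y = -8).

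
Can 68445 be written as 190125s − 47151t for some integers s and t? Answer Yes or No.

Yes

gcd(190125, 47151): 190125 = 4·47151 + 1521; 47151 = 31·1521 + 0 → 1521
1521 divides 68445, so a solution exists.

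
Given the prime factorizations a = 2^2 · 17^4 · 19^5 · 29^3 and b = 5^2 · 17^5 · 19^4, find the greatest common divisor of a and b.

10884540241

min exponent per shared prime: 17^4 · 19^4 = 10884540241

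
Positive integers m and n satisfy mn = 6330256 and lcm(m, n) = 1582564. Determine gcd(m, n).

gcd·lcm = product, so gcd = 6330256/1582564 = 4.

4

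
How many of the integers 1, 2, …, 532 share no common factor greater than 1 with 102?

166

102 = 2·3·17. Inclusion–exclusion on these primes:
532 − ⌊532/2⌋ − ⌊532/3⌋ − ⌊532/17⌋ + ⌊532/6⌋ + ⌊532/34⌋ + ⌊532/51⌋ − ⌊532/102⌋ = 166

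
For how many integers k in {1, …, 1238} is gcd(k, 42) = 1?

354

42 = 2·3·7. Inclusion–exclusion on these primes:
1238 − ⌊1238/2⌋ − ⌊1238/3⌋ − ⌊1238/7⌋ + ⌊1238/6⌋ + ⌊1238/14⌋ + ⌊1238/21⌋ − ⌊1238/42⌋ = 354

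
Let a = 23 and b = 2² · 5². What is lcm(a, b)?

max exponent per prime: 2² · 5² · 23 = 2300

2300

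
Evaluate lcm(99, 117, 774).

110682

lcm(99, 117) = 99·117/gcd = 11583/9 = 1287
lcm(1287, 774) = 1287·774/gcd = 996138/9 = 110682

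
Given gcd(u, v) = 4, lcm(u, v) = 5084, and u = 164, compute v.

Using uv = gcd(u,v)·lcm(u,v) = 4·5084 = 20336, we get v = 20336/164 = 124.

124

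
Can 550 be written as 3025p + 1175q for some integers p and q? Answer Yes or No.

Yes

gcd(3025, 1175): 3025 = 2·1175 + 675; 1175 = 1·675 + 500; 675 = 1·500 + 175; 500 = 2·175 + 150; 175 = 1·150 + 25; 150 = 6·25 + 0 → 25
25 divides 550, so a solution exists.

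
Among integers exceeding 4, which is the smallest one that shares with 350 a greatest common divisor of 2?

6

350 = 2·175. Any x with gcd(x, 350) = 2 is a multiple of 2, say 2s, with s coprime to 175.
Need s > 4/2, so s ≥ 3. First s ≥ 3 with gcd(s, 175) = 1 is s = 3. Thus x = 2·3 = 6.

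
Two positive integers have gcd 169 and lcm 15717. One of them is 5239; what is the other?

Using mn = gcd(m,n)·lcm(m,n) = 169·15717 = 2656173, we get n = 2656173/5239 = 507.

507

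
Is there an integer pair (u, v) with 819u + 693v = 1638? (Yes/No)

gcd(819, 693): 819 = 1·693 + 126; 693 = 5·126 + 63; 126 = 2·63 + 0 → 63
63 divides 1638, so a solution exists.

Yes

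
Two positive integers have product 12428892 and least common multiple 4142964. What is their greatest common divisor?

From gcd × lcm = mn: gcd = 12428892 / 4142964 = 3.

3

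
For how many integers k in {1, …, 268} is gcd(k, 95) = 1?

203

95 = 5·19. Inclusion–exclusion on these primes:
268 − ⌊268/5⌋ − ⌊268/19⌋ + ⌊268/95⌋ = 203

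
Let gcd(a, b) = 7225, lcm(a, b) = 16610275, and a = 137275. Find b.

a·b = gcd·lcm = 7225·16610275 = 120009236875, so b = 120009236875/137275 = 874225.

874225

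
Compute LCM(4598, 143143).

4598 = 2 · 11² · 19; 143143 = 7 · 11² · 13²
max exponents: 2 · 7 · 11² · 13² · 19 = 5439434

5439434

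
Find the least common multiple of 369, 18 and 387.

369 = 3² · 41; 18 = 2 · 3²; 387 = 3² · 43
lcm takes max exponent of each prime: 2 · 3² · 41 · 43 = 31734

31734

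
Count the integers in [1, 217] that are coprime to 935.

Prime factors of 935: 5, 11, 17. Count integers ≤ 217 divisible by none of them.
By inclusion–exclusion: 217 − ⌊217/5⌋ − ⌊217/11⌋ − ⌊217/17⌋ + ⌊217/55⌋ + ⌊217/85⌋ + ⌊217/187⌋ − ⌊217/935⌋ = 149.

149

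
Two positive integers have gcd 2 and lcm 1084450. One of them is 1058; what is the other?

2050

Using uv = gcd(u,v)·lcm(u,v) = 2·1084450 = 2168900, we get v = 2168900/1058 = 2050.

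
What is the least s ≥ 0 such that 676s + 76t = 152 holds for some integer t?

0

Reduce mod 76: 676s ≡ 152 (mod 76). With g = gcd(676, 76) = 4 dividing 152, divide through: 169s ≡ 38 (mod 19).
Since gcd(169, 19) = 1, s ≡ 38·(169)⁻¹ ≡ 0 (mod 19). Smallest non-negative: 0.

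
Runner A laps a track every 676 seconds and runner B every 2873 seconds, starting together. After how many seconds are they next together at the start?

11492

gcd first: 2873 = 4·676 + 169; 676 = 4·169 + 0 → gcd = 169
lcm = 676·2873/gcd = 1942148/169 = 11492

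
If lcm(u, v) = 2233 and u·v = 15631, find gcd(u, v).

7

From gcd × lcm = uv: gcd = 15631 / 2233 = 7.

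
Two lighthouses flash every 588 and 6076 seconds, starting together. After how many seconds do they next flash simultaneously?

18228

gcd first: 6076 = 10·588 + 196; 588 = 3·196 + 0 → gcd = 196
lcm = 588·6076/gcd = 3572688/196 = 18228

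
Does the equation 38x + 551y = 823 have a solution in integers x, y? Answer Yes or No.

gcd(38, 551): 551 = 14·38 + 19; 38 = 2·19 + 0 → 19
19 does not divide 823, so a solution does not exist.

No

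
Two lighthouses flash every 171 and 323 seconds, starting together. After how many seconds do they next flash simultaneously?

gcd first: 323 = 1·171 + 152; 171 = 1·152 + 19; 152 = 8·19 + 0 → gcd = 19
lcm = 171·323/gcd = 55233/19 = 2907

2907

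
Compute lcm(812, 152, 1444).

586264

lcm(812, 152) = 812·152/gcd = 123424/4 = 30856
lcm(30856, 1444) = 30856·1444/gcd = 44556064/76 = 586264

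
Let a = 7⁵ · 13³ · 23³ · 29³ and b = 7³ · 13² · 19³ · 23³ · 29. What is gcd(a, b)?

20453250181

min exponent per shared prime: 7³ · 13² · 23³ · 29 = 20453250181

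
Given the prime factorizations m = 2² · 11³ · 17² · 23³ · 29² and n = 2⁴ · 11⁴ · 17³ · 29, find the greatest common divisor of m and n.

44620444

min exponent per shared prime: 2² · 11³ · 17² · 29 = 44620444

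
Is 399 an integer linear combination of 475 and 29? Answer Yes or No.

By Bézout, 475u + 29v = 399 has integer solutions iff gcd(475, 29) | 399.
Euclid: 475 = 16·29 + 11; 29 = 2·11 + 7; 11 = 1·7 + 4; 7 = 1·4 + 3; 4 = 1·3 + 1; 3 = 3·1 + 0. gcd = 1; 399 mod 1 = 0. Yes.

Yes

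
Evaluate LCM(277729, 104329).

100260169

277729 = 17² · 31²; 104329 = 17² · 19²
max exponents: 17² · 19² · 31² = 100260169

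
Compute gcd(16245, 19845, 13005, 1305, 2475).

45

gcd(16245, 19845): 19845 = 1·16245 + 3600; 16245 = 4·3600 + 1845; 3600 = 1·1845 + 1755; 1845 = 1·1755 + 90; 1755 = 19·90 + 45; 90 = 2·45 + 0 → 45
gcd(45, 13005): 13005 = 289·45 + 0 → 45
gcd(45, 1305): 1305 = 29·45 + 0 → 45
gcd(45, 2475): 2475 = 55·45 + 0 → 45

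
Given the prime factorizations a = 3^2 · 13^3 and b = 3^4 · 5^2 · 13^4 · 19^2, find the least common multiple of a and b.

20878805025

max exponent per prime: 3^4 · 5^2 · 13^4 · 19^2 = 20878805025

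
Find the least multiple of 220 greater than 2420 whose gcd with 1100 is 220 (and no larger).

gcd(k, 1100) = 220 forces 220 | k; write k = 220s. Then gcd(220s, 220·5) = 220·gcd(s, 5), so need gcd(s, 5) = 1.
220s > 2420 gives s ≥ 12. The least s ≥ 12 coprime to 5 is 12, so k = 220·12 = 2640.

2640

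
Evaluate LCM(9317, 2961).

gcd first: 9317 = 3·2961 + 434; 2961 = 6·434 + 357; 434 = 1·357 + 77; 357 = 4·77 + 49; 77 = 1·49 + 28; 49 = 1·28 + 21; 28 = 1·21 + 7; 21 = 3·7 + 0 → gcd = 7
lcm = 9317·2961/gcd = 27587637/7 = 3941091

3941091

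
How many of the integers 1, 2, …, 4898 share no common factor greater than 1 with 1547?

3648

1547 = 7·13·17. Inclusion–exclusion on these primes:
4898 − ⌊4898/7⌋ − ⌊4898/13⌋ − ⌊4898/17⌋ + ⌊4898/91⌋ + ⌊4898/119⌋ + ⌊4898/221⌋ − ⌊4898/1547⌋ = 3648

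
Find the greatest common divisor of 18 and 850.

18 = 2 · 3²
850 = 2 · 5² · 17
Common: 2 = 2

2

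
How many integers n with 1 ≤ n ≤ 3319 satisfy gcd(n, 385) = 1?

385 = 5·7·11. Inclusion–exclusion on these primes:
3319 − ⌊3319/5⌋ − ⌊3319/7⌋ − ⌊3319/11⌋ + ⌊3319/35⌋ + ⌊3319/55⌋ + ⌊3319/77⌋ − ⌊3319/385⌋ = 2070

2070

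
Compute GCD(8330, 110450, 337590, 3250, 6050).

gcd(8330, 110450): 110450 = 13·8330 + 2160; 8330 = 3·2160 + 1850; 2160 = 1·1850 + 310; 1850 = 5·310 + 300; 310 = 1·300 + 10; 300 = 30·10 + 0 → 10
gcd(10, 337590): 337590 = 33759·10 + 0 → 10
gcd(10, 3250): 3250 = 325·10 + 0 → 10
gcd(10, 6050): 6050 = 605·10 + 0 → 10

10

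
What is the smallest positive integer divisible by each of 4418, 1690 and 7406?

4418 = 2 · 47²; 1690 = 2 · 5 · 13²; 7406 = 2 · 7 · 23²
lcm takes max exponent of each prime: 2 · 5 · 7 · 13² · 23² · 47² = 13824076630

13824076630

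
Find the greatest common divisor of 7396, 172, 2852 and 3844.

7396 = 2² · 43²; 172 = 2² · 43; 2852 = 2² · 23 · 31; 3844 = 2² · 31²
gcd takes min exponent of each prime: 2² = 4

4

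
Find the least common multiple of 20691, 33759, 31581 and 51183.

874256823

lcm(20691, 33759) = 20691·33759/gcd = 698507469/1089 = 641421
lcm(641421, 31581) = 641421·31581/gcd = 20256716601/1089 = 18601209
lcm(18601209, 51183) = 18601209·51183/gcd = 952065680247/1089 = 874256823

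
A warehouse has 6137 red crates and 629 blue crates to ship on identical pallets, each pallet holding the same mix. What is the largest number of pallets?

17

6137 = 17 · 19²
629 = 17 · 37
Common: 17 = 17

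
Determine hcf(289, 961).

1

289 = 17²
961 = 31²
Common: 1 = 1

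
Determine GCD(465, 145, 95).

5

gcd(465, 145): 465 = 3·145 + 30; 145 = 4·30 + 25; 30 = 1·25 + 5; 25 = 5·5 + 0 → 5
gcd(5, 95): 95 = 19·5 + 0 → 5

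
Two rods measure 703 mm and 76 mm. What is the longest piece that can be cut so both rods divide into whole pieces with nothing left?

19

703 = 19 · 37
76 = 2² · 19
Common: 19 = 19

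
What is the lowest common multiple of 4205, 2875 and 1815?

877688625

4205 = 5 · 29²; 2875 = 5³ · 23; 1815 = 3 · 5 · 11²
lcm takes max exponent of each prime: 3 · 5³ · 11² · 23 · 29² = 877688625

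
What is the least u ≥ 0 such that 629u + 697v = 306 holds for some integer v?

16

Euclid: 697 = 1·629 + 68; 629 = 9·68 + 17; 68 = 4·17 + 0 → gcd = 17; 306 = 17·18.
Back-substitution yields 629·(10) + 697·(-9) = 17, so one solution is u = 10·18 = 180, v = -9·18 = -162.
Solutions in u differ by 697/17 = 41; the one in [0, 41) is 180 mod 41 = 16.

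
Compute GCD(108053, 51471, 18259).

19

gcd(108053, 51471): 108053 = 2·51471 + 5111; 51471 = 10·5111 + 361; 5111 = 14·361 + 57; 361 = 6·57 + 19; 57 = 3·19 + 0 → 19
gcd(19, 18259): 18259 = 961·19 + 0 → 19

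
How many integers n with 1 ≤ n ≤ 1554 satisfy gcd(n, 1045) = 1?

1072

Prime factors of 1045: 5, 11, 19. Count integers ≤ 1554 divisible by none of them.
By inclusion–exclusion: 1554 − ⌊1554/5⌋ − ⌊1554/11⌋ − ⌊1554/19⌋ + ⌊1554/55⌋ + ⌊1554/95⌋ + ⌊1554/209⌋ − ⌊1554/1045⌋ = 1072.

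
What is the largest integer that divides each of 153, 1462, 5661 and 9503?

gcd(153, 1462): 1462 = 9·153 + 85; 153 = 1·85 + 68; 85 = 1·68 + 17; 68 = 4·17 + 0 → 17
gcd(17, 5661): 5661 = 333·17 + 0 → 17
gcd(17, 9503): 9503 = 559·17 + 0 → 17

17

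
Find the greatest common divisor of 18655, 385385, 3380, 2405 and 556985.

gcd(18655, 385385): 385385 = 20·18655 + 12285; 18655 = 1·12285 + 6370; 12285 = 1·6370 + 5915; 6370 = 1·5915 + 455; 5915 = 13·455 + 0 → 455
gcd(455, 3380): 3380 = 7·455 + 195; 455 = 2·195 + 65; 195 = 3·65 + 0 → 65
gcd(65, 2405): 2405 = 37·65 + 0 → 65
gcd(65, 556985): 556985 = 8569·65 + 0 → 65

65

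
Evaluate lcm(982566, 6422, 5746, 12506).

lcm(982566, 6422) = 982566·6422/gcd = 6310038852/6422 = 982566
lcm(982566, 5746) = 982566·5746/gcd = 5645824236/5746 = 982566
lcm(982566, 12506) = 982566·12506/gcd = 12287970396/338 = 36354942

36354942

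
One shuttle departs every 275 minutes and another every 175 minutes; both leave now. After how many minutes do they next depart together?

275 = 5² · 11; 175 = 5² · 7
max exponents: 5² · 7 · 11 = 1925

1925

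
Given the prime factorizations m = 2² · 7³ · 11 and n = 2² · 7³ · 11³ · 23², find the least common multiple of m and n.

max exponent per prime: 2² · 7³ · 11³ · 23² = 966023828

966023828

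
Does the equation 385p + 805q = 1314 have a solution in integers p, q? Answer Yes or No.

No

By Bézout, 385p + 805q = 1314 has integer solutions iff gcd(385, 805) | 1314.
Euclid: 805 = 2·385 + 35; 385 = 11·35 + 0. gcd = 35; 1314 mod 35 = 19. No.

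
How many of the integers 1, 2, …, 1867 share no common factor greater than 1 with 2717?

2717 = 11·13·19. Inclusion–exclusion on these primes:
1867 − ⌊1867/11⌋ − ⌊1867/13⌋ − ⌊1867/19⌋ + ⌊1867/143⌋ + ⌊1867/209⌋ + ⌊1867/247⌋ − ⌊1867/2717⌋ = 1485

1485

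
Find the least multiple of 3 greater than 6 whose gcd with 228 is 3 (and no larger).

gcd(a, 228) = 3 forces 3 | a; write a = 3s. Then gcd(3s, 3·76) = 3·gcd(s, 76), so need gcd(s, 76) = 1.
3s > 6 gives s ≥ 3. The least s ≥ 3 coprime to 76 is 3, so a = 3·3 = 9.

9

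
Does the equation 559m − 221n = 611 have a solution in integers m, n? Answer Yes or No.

Yes

gcd(559, 221): 559 = 2·221 + 117; 221 = 1·117 + 104; 117 = 1·104 + 13; 104 = 8·13 + 0 → 13
13 divides 611, so a solution exists.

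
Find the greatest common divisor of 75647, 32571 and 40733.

11

gcd(75647, 32571): 75647 = 2·32571 + 10505; 32571 = 3·10505 + 1056; 10505 = 9·1056 + 1001; 1056 = 1·1001 + 55; 1001 = 18·55 + 11; 55 = 5·11 + 0 → 11
gcd(11, 40733): 40733 = 3703·11 + 0 → 11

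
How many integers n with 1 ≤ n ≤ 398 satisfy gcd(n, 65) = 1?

65 = 5·13. Inclusion–exclusion on these primes:
398 − ⌊398/5⌋ − ⌊398/13⌋ + ⌊398/65⌋ = 295

295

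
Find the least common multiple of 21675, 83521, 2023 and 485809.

73709370525

21675 = 3 · 5² · 17²; 83521 = 17⁴; 2023 = 7 · 17²; 485809 = 17² · 41²
lcm takes max exponent of each prime: 3 · 5² · 7 · 17⁴ · 41² = 73709370525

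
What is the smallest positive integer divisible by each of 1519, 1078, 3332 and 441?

1519 = 7² · 31; 1078 = 2 · 7² · 11; 3332 = 2² · 7² · 17; 441 = 3² · 7²
lcm takes max exponent of each prime: 2² · 3² · 7² · 11 · 17 · 31 = 10225908

10225908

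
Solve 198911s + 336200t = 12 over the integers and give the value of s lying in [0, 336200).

Euclid: 336200 = 1·198911 + 137289; 198911 = 1·137289 + 61622; 137289 = 2·61622 + 14045; 61622 = 4·14045 + 5442; 14045 = 2·5442 + 3161; 5442 = 1·3161 + 2281; 3161 = 1·2281 + 880; 2281 = 2·880 + 521; 880 = 1·521 + 359; 521 = 1·359 + 162; 359 = 2·162 + 35; 162 = 4·35 + 22; 35 = 1·22 + 13; 22 = 1·13 + 9; 13 = 1·9 + 4; 9 = 2·4 + 1; 4 = 4·1 + 0 → gcd = 1; 12 = 1·12.
Back-substitution yields 198911·(76791) + 336200·(-45433) = 1, so one solution is s = 76791·12 = 921492, t = -45433·12 = -545196.
Solutions in s differ by 336200/1 = 336200; the one in [0, 336200) is 921492 mod 336200 = 249092.

249092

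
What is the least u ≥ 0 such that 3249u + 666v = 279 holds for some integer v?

gcd(3249, 666) = 9 (Euclid: 3249 = 4·666 + 585; 666 = 1·585 + 81; 585 = 7·81 + 18; 81 = 4·18 + 9; 18 = 2·9 + 0), and 9 | 279.
Extended Euclid: 3249·(-33) + 666·(161) = 9. Scale by 31: u₀ = -1023.
General solution u = u₀ + 74t; reducing mod 74 gives u = 13 (and v = -63).

13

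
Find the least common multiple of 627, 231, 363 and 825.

1206975

627 = 3 · 11 · 19; 231 = 3 · 7 · 11; 363 = 3 · 11²; 825 = 3 · 5² · 11
lcm takes max exponent of each prime: 3 · 5² · 7 · 11² · 19 = 1206975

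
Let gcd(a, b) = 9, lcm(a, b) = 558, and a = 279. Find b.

Using ab = gcd(a,b)·lcm(a,b) = 9·558 = 5022, we get b = 5022/279 = 18.

18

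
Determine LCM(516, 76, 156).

127452

516 = 2² · 3 · 43; 76 = 2² · 19; 156 = 2² · 3 · 13
lcm takes max exponent of each prime: 2² · 3 · 13 · 19 · 43 = 127452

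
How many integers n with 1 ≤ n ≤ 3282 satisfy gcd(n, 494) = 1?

1436

Prime factors of 494: 2, 13, 19. Count integers ≤ 3282 divisible by none of them.
By inclusion–exclusion: 3282 − ⌊3282/2⌋ − ⌊3282/13⌋ − ⌊3282/19⌋ + ⌊3282/26⌋ + ⌊3282/38⌋ + ⌊3282/247⌋ − ⌊3282/494⌋ = 1436.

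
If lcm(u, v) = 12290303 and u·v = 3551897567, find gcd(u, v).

gcd·lcm = product, so gcd = 3551897567/12290303 = 289.

289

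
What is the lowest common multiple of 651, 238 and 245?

lcm(651, 238) = 651·238/gcd = 154938/7 = 22134
lcm(22134, 245) = 22134·245/gcd = 5422830/7 = 774690

774690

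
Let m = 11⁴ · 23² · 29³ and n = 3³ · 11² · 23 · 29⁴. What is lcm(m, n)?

147904765911243

max exponent per prime: 3³ · 11⁴ · 23² · 29⁴ = 147904765911243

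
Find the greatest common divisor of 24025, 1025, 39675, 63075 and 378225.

gcd(24025, 1025): 24025 = 23·1025 + 450; 1025 = 2·450 + 125; 450 = 3·125 + 75; 125 = 1·75 + 50; 75 = 1·50 + 25; 50 = 2·25 + 0 → 25
gcd(25, 39675): 39675 = 1587·25 + 0 → 25
gcd(25, 63075): 63075 = 2523·25 + 0 → 25
gcd(25, 378225): 378225 = 15129·25 + 0 → 25

25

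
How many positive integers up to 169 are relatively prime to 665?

665 = 5·7·19. Inclusion–exclusion on these primes:
169 − ⌊169/5⌋ − ⌊169/7⌋ − ⌊169/19⌋ + ⌊169/35⌋ + ⌊169/95⌋ + ⌊169/133⌋ − ⌊169/665⌋ = 110

110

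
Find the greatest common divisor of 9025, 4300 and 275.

gcd(9025, 4300): 9025 = 2·4300 + 425; 4300 = 10·425 + 50; 425 = 8·50 + 25; 50 = 2·25 + 0 → 25
gcd(25, 275): 275 = 11·25 + 0 → 25

25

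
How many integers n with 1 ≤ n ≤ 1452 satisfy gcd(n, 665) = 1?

943

Prime factors of 665: 5, 7, 19. Count integers ≤ 1452 divisible by none of them.
By inclusion–exclusion: 1452 − ⌊1452/5⌋ − ⌊1452/7⌋ − ⌊1452/19⌋ + ⌊1452/35⌋ + ⌊1452/95⌋ + ⌊1452/133⌋ − ⌊1452/665⌋ = 943.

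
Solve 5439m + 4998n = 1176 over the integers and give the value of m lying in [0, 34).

gcd(5439, 4998) = 147 (Euclid: 5439 = 1·4998 + 441; 4998 = 11·441 + 147; 441 = 3·147 + 0), and 147 | 1176.
Extended Euclid: 5439·(-11) + 4998·(12) = 147. Scale by 8: m₀ = -88.
General solution m = m₀ + 34t; reducing mod 34 gives m = 14 (and n = -15).

14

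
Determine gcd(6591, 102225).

3

6591 = 3 · 13³
102225 = 3 · 5² · 29 · 47
Common: 3 = 3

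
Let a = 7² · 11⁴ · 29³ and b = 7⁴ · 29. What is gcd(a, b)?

1421

min exponent per shared prime: 7² · 29 = 1421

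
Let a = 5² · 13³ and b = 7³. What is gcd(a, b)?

min exponent per shared prime: (none) = 1

1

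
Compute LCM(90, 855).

gcd first: 855 = 9·90 + 45; 90 = 2·45 + 0 → gcd = 45
lcm = 90·855/gcd = 76950/45 = 1710

1710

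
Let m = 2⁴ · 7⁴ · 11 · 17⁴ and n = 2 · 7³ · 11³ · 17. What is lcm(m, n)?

4270570381616

max exponent per prime: 2⁴ · 7⁴ · 11³ · 17⁴ = 4270570381616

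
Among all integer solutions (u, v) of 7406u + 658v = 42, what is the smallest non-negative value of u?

12

gcd(7406, 658) = 14 (Euclid: 7406 = 11·658 + 168; 658 = 3·168 + 154; 168 = 1·154 + 14; 154 = 11·14 + 0), and 14 | 42.
Extended Euclid: 7406·(4) + 658·(-45) = 14. Scale by 3: u₀ = 12.
General solution u = u₀ + 47t; reducing mod 47 gives u = 12 (and v = -135).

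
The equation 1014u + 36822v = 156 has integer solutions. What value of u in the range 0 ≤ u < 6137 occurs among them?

5193

Reduce mod 36822: 1014u ≡ 156 (mod 36822). With g = gcd(1014, 36822) = 6 dividing 156, divide through: 169u ≡ 26 (mod 6137).
Since gcd(169, 6137) = 1, u ≡ 26·(169)⁻¹ ≡ 5193 (mod 6137). Smallest non-negative: 5193.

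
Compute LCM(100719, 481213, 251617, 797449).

100719 = 3² · 19² · 31; 481213 = 19² · 31 · 43; 251617 = 17 · 19² · 41; 797449 = 19² · 47²
lcm takes max exponent of each prime: 3² · 17 · 19² · 31 · 41 · 43 · 47² = 6668195970141

6668195970141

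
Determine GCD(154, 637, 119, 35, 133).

7

gcd(154, 637): 637 = 4·154 + 21; 154 = 7·21 + 7; 21 = 3·7 + 0 → 7
gcd(7, 119): 119 = 17·7 + 0 → 7
gcd(7, 35): 35 = 5·7 + 0 → 7
gcd(7, 133): 133 = 19·7 + 0 → 7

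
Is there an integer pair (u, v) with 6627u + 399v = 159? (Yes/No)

Yes

gcd(6627, 399): 6627 = 16·399 + 243; 399 = 1·243 + 156; 243 = 1·156 + 87; 156 = 1·87 + 69; 87 = 1·69 + 18; 69 = 3·18 + 15; 18 = 1·15 + 3; 15 = 5·3 + 0 → 3
3 divides 159, so a solution exists.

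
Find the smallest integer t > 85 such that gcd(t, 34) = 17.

34 = 17·2. Any t with gcd(t, 34) = 17 is a multiple of 17, say 17s, with s coprime to 2.
Need s > 85/17, so s ≥ 6. First s ≥ 6 with gcd(s, 2) = 1 is s = 7. Thus t = 17·7 = 119.

119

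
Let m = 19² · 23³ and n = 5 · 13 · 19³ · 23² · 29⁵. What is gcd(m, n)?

min exponent per shared prime: 19² · 23² = 190969

190969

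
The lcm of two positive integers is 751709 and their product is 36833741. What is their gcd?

49

gcd·lcm = product, so gcd = 36833741/751709 = 49.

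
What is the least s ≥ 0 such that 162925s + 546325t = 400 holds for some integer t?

Euclid: 546325 = 3·162925 + 57550; 162925 = 2·57550 + 47825; 57550 = 1·47825 + 9725; 47825 = 4·9725 + 8925; 9725 = 1·8925 + 800; 8925 = 11·800 + 125; 800 = 6·125 + 50; 125 = 2·50 + 25; 50 = 2·25 + 0 → gcd = 25; 400 = 25·16.
Back-substitution yields 162925·(8876) + 546325·(-2647) = 25, so one solution is s = 8876·16 = 142016, t = -2647·16 = -42352.
Solutions in s differ by 546325/25 = 21853; the one in [0, 21853) is 142016 mod 21853 = 10898.

10898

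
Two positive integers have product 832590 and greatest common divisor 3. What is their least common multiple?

277530

For any two positive integers, gcd × lcm equals their product. Hence lcm = 832590 / 3 = 277530.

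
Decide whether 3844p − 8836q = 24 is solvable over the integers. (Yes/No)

By Bézout, 3844p − 8836q = 24 has integer solutions iff gcd(3844, 8836) | 24.
Euclid: 8836 = 2·3844 + 1148; 3844 = 3·1148 + 400; 1148 = 2·400 + 348; 400 = 1·348 + 52; 348 = 6·52 + 36; 52 = 1·36 + 16; 36 = 2·16 + 4; 16 = 4·4 + 0. gcd = 4; 24 mod 4 = 0. Yes.

Yes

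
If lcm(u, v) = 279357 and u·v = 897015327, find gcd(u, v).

From gcd × lcm = uv: gcd = 897015327 / 279357 = 3211.

3211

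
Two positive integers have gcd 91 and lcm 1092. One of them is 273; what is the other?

364

Using uv = gcd(u,v)·lcm(u,v) = 91·1092 = 99372, we get v = 99372/273 = 364.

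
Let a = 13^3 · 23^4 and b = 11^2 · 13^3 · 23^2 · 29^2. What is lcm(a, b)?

62563749302197

max exponent per prime: 11^2 · 13^3 · 23^4 · 29^2 = 62563749302197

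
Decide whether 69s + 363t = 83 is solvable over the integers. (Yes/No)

By Bézout, 69s + 363t = 83 has integer solutions iff gcd(69, 363) | 83.
Euclid: 363 = 5·69 + 18; 69 = 3·18 + 15; 18 = 1·15 + 3; 15 = 5·3 + 0. gcd = 3; 83 mod 3 = 2. No.

No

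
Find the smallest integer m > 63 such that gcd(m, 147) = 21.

84

Multiples of 21 above 63: 21·4, 21·5, … . Need the cofactor coprime to 147/21 = 7.
Checking s = 4, 5, … the first with gcd(s, 7) = 1 is s = 4, giving 84.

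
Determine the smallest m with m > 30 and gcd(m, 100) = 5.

35

Multiples of 5 above 30: 5·7, 5·8, … . Need the cofactor coprime to 100/5 = 20.
Checking s = 7, 8, … the first with gcd(s, 20) = 1 is s = 7, giving 35.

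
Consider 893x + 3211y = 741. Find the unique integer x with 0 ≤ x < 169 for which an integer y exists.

Reduce mod 3211: 893x ≡ 741 (mod 3211). With g = gcd(893, 3211) = 19 dividing 741, divide through: 47x ≡ 39 (mod 169).
Since gcd(47, 169) = 1, x ≡ 39·(47)⁻¹ ≡ 26 (mod 169). Smallest non-negative: 26.

26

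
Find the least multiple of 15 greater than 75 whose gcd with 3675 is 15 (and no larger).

90

gcd(m, 3675) = 15 forces 15 | m; write m = 15s. Then gcd(15s, 15·245) = 15·gcd(s, 245), so need gcd(s, 245) = 1.
15s > 75 gives s ≥ 6. The least s ≥ 6 coprime to 245 is 6, so m = 15·6 = 90.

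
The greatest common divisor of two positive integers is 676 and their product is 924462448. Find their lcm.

1367548

gcd·lcm = product, so lcm = 924462448/676 = 1367548.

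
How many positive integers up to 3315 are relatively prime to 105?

105 = 3·5·7. Inclusion–exclusion on these primes:
3315 − ⌊3315/3⌋ − ⌊3315/5⌋ − ⌊3315/7⌋ + ⌊3315/15⌋ + ⌊3315/21⌋ + ⌊3315/35⌋ − ⌊3315/105⌋ = 1515

1515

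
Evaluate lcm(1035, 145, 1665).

1035 = 3² · 5 · 23; 145 = 5 · 29; 1665 = 3² · 5 · 37
lcm takes max exponent of each prime: 3² · 5 · 23 · 29 · 37 = 1110555

1110555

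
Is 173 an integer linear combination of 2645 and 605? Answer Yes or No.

gcd(2645, 605): 2645 = 4·605 + 225; 605 = 2·225 + 155; 225 = 1·155 + 70; 155 = 2·70 + 15; 70 = 4·15 + 10; 15 = 1·10 + 5; 10 = 2·5 + 0 → 5
5 does not divide 173, so a solution does not exist.

No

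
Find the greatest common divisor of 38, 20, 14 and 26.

2

gcd(38, 20): 38 = 1·20 + 18; 20 = 1·18 + 2; 18 = 9·2 + 0 → 2
gcd(2, 14): 14 = 7·2 + 0 → 2
gcd(2, 26): 26 = 13·2 + 0 → 2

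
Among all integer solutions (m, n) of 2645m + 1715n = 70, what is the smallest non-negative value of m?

Reduce mod 1715: 2645m ≡ 70 (mod 1715). With g = gcd(2645, 1715) = 5 dividing 70, divide through: 529m ≡ 14 (mod 343).
Since gcd(529, 343) = 1, m ≡ 14·(529)⁻¹ ≡ 273 (mod 343). Smallest non-negative: 273.

273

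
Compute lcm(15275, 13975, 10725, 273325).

lcm(15275, 13975) = 15275·13975/gcd = 213468125/325 = 656825
lcm(656825, 10725) = 656825·10725/gcd = 7044448125/325 = 21675225
lcm(21675225, 273325) = 21675225·273325/gcd = 5924380873125/325 = 18228864225

18228864225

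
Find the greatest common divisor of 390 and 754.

Euclid: 754 = 1·390 + 364; 390 = 1·364 + 26; 364 = 14·26 + 0. Last nonzero remainder: 26.

26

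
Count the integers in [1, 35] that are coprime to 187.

Prime factors of 187: 11, 17. Count integers ≤ 35 divisible by none of them.
By inclusion–exclusion: 35 − ⌊35/11⌋ − ⌊35/17⌋ + ⌊35/187⌋ = 30.

30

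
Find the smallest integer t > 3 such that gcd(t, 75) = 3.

Multiples of 3 above 3: 3·2, 3·3, … . Need the cofactor coprime to 75/3 = 25.
Checking s = 2, 3, … the first with gcd(s, 25) = 1 is s = 2, giving 6.

6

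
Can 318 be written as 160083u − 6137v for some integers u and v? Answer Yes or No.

Yes

By Bézout, 160083u − 6137v = 318 has integer solutions iff gcd(160083, 6137) | 318.
Euclid: 160083 = 26·6137 + 521; 6137 = 11·521 + 406; 521 = 1·406 + 115; 406 = 3·115 + 61; 115 = 1·61 + 54; 61 = 1·54 + 7; 54 = 7·7 + 5; 7 = 1·5 + 2; 5 = 2·2 + 1; 2 = 2·1 + 0. gcd = 1; 318 mod 1 = 0. Yes.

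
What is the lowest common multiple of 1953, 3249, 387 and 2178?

7336573398

lcm(1953, 3249) = 1953·3249/gcd = 6345297/9 = 705033
lcm(705033, 387) = 705033·387/gcd = 272847771/9 = 30316419
lcm(30316419, 2178) = 30316419·2178/gcd = 66029160582/9 = 7336573398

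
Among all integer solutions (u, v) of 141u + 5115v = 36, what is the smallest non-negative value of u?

1016

gcd(141, 5115) = 3 (Euclid: 5115 = 36·141 + 39; 141 = 3·39 + 24; 39 = 1·24 + 15; 24 = 1·15 + 9; 15 = 1·9 + 6; 9 = 1·6 + 3; 6 = 2·3 + 0), and 3 | 36.
Extended Euclid: 141·(653) + 5115·(-18) = 3. Scale by 12: u₀ = 7836.
General solution u = u₀ + 1705t; reducing mod 1705 gives u = 1016 (and v = -28).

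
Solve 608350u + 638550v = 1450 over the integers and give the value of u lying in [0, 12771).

8521

Reduce mod 638550: 608350u ≡ 1450 (mod 638550). With g = gcd(608350, 638550) = 50 dividing 1450, divide through: 12167u ≡ 29 (mod 12771).
Since gcd(12167, 12771) = 1, u ≡ 29·(12167)⁻¹ ≡ 8521 (mod 12771). Smallest non-negative: 8521.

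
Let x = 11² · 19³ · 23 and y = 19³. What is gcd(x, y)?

min exponent per shared prime: 19³ = 6859

6859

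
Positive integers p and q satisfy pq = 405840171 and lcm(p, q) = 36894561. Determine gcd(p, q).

From gcd × lcm = pq: gcd = 405840171 / 36894561 = 11.

11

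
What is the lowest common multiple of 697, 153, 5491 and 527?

697 = 17 · 41; 153 = 3² · 17; 5491 = 17² · 19; 527 = 17 · 31
lcm takes max exponent of each prime: 3² · 17² · 19 · 31 · 41 = 62811549

62811549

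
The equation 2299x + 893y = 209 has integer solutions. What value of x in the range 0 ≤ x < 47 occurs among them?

30

Euclid: 2299 = 2·893 + 513; 893 = 1·513 + 380; 513 = 1·380 + 133; 380 = 2·133 + 114; 133 = 1·114 + 19; 114 = 6·19 + 0 → gcd = 19; 209 = 19·11.
Back-substitution yields 2299·(7) + 893·(-18) = 19, so one solution is x = 7·11 = 77, y = -18·11 = -198.
Solutions in x differ by 893/19 = 47; the one in [0, 47) is 77 mod 47 = 30.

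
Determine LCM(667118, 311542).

103917637978

gcd first: 667118 = 2·311542 + 44034; 311542 = 7·44034 + 3304; 44034 = 13·3304 + 1082; 3304 = 3·1082 + 58; 1082 = 18·58 + 38; 58 = 1·38 + 20; 38 = 1·20 + 18; 20 = 1·18 + 2; 18 = 9·2 + 0 → gcd = 2
lcm = 667118·311542/gcd = 207835275956/2 = 103917637978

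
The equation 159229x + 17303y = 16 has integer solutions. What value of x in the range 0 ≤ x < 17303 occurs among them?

6186

Euclid: 159229 = 9·17303 + 3502; 17303 = 4·3502 + 3295; 3502 = 1·3295 + 207; 3295 = 15·207 + 190; 207 = 1·190 + 17; 190 = 11·17 + 3; 17 = 5·3 + 2; 3 = 1·2 + 1; 2 = 2·1 + 0 → gcd = 1; 16 = 1·16.
Back-substitution yields 159229·(-6102) + 17303·(56153) = 1, so one solution is x = -6102·16 = -97632, y = 56153·16 = 898448.
Solutions in x differ by 17303/1 = 17303; the one in [0, 17303) is -97632 mod 17303 = 6186.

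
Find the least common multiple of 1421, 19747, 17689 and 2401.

10129835807

1421 = 7² · 29; 19747 = 7² · 13 · 31; 17689 = 7² · 19²; 2401 = 7⁴
lcm takes max exponent of each prime: 7⁴ · 13 · 19² · 29 · 31 = 10129835807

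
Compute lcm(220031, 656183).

gcd first: 656183 = 2·220031 + 216121; 220031 = 1·216121 + 3910; 216121 = 55·3910 + 1071; 3910 = 3·1071 + 697; 1071 = 1·697 + 374; 697 = 1·374 + 323; 374 = 1·323 + 51; 323 = 6·51 + 17; 51 = 3·17 + 0 → gcd = 17
lcm = 220031·656183/gcd = 144380601673/17 = 8492976569

8492976569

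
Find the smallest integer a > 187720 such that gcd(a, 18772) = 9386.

Multiples of 9386 above 187720: 9386·21, 9386·22, … . Need the cofactor coprime to 18772/9386 = 2.
Checking s = 21, 22, … the first with gcd(s, 2) = 1 is s = 21, giving 197106.

197106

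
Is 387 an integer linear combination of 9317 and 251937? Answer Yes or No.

By Bézout, 9317s + 251937t = 387 has integer solutions iff gcd(9317, 251937) | 387.
Euclid: 251937 = 27·9317 + 378; 9317 = 24·378 + 245; 378 = 1·245 + 133; 245 = 1·133 + 112; 133 = 1·112 + 21; 112 = 5·21 + 7; 21 = 3·7 + 0. gcd = 7; 387 mod 7 = 2. No.

No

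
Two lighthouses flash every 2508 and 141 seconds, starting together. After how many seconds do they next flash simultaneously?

117876

gcd first: 2508 = 17·141 + 111; 141 = 1·111 + 30; 111 = 3·30 + 21; 30 = 1·21 + 9; 21 = 2·9 + 3; 9 = 3·3 + 0 → gcd = 3
lcm = 2508·141/gcd = 353628/3 = 117876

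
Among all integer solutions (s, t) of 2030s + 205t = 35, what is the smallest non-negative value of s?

Reduce mod 205: 2030s ≡ 35 (mod 205). With g = gcd(2030, 205) = 5 dividing 35, divide through: 406s ≡ 7 (mod 41).
Since gcd(406, 41) = 1, s ≡ 7·(406)⁻¹ ≡ 29 (mod 41). Smallest non-negative: 29.

29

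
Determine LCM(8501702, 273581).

8501702 = 2 · 11² · 19 · 43²; 273581 = 7 · 11² · 17 · 19
max exponents: 2 · 7 · 11² · 17 · 19 · 43² = 1011702538

1011702538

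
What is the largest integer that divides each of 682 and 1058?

Euclid: 1058 = 1·682 + 376; 682 = 1·376 + 306; 376 = 1·306 + 70; 306 = 4·70 + 26; 70 = 2·26 + 18; 26 = 1·18 + 8; 18 = 2·8 + 2; 8 = 4·2 + 0. Last nonzero remainder: 2.

2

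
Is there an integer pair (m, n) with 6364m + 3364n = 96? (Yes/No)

By Bézout, 6364m + 3364n = 96 has integer solutions iff gcd(6364, 3364) | 96.
Euclid: 6364 = 1·3364 + 3000; 3364 = 1·3000 + 364; 3000 = 8·364 + 88; 364 = 4·88 + 12; 88 = 7·12 + 4; 12 = 3·4 + 0. gcd = 4; 96 mod 4 = 0. Yes.

Yes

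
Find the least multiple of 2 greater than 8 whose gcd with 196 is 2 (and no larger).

gcd(k, 196) = 2 forces 2 | k; write k = 2s. Then gcd(2s, 2·98) = 2·gcd(s, 98), so need gcd(s, 98) = 1.
2s > 8 gives s ≥ 5. The least s ≥ 5 coprime to 98 is 5, so k = 2·5 = 10.

10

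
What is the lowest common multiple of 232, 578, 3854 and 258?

16666992984

lcm(232, 578) = 232·578/gcd = 134096/2 = 67048
lcm(67048, 3854) = 67048·3854/gcd = 258402992/2 = 129201496
lcm(129201496, 258) = 129201496·258/gcd = 33333985968/2 = 16666992984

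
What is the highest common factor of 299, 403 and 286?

gcd(299, 403): 403 = 1·299 + 104; 299 = 2·104 + 91; 104 = 1·91 + 13; 91 = 7·13 + 0 → 13
gcd(13, 286): 286 = 22·13 + 0 → 13

13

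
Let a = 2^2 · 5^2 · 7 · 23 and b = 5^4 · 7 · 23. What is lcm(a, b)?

max exponent per prime: 2^2 · 5^4 · 7 · 23 = 402500

402500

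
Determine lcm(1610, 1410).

227010

gcd first: 1610 = 1·1410 + 200; 1410 = 7·200 + 10; 200 = 20·10 + 0 → gcd = 10
lcm = 1610·1410/gcd = 2270100/10 = 227010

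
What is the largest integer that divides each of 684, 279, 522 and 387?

9

gcd(684, 279): 684 = 2·279 + 126; 279 = 2·126 + 27; 126 = 4·27 + 18; 27 = 1·18 + 9; 18 = 2·9 + 0 → 9
gcd(9, 522): 522 = 58·9 + 0 → 9
gcd(9, 387): 387 = 43·9 + 0 → 9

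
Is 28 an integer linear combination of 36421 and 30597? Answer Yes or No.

By Bézout, 36421m + 30597n = 28 has integer solutions iff gcd(36421, 30597) | 28.
Euclid: 36421 = 1·30597 + 5824; 30597 = 5·5824 + 1477; 5824 = 3·1477 + 1393; 1477 = 1·1393 + 84; 1393 = 16·84 + 49; 84 = 1·49 + 35; 49 = 1·35 + 14; 35 = 2·14 + 7; 14 = 2·7 + 0. gcd = 7; 28 mod 7 = 0. Yes.

Yes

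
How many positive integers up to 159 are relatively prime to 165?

77

165 = 3·5·11. Inclusion–exclusion on these primes:
159 − ⌊159/3⌋ − ⌊159/5⌋ − ⌊159/11⌋ + ⌊159/15⌋ + ⌊159/33⌋ + ⌊159/55⌋ − ⌊159/165⌋ = 77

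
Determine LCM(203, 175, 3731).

2704975

lcm(203, 175) = 203·175/gcd = 35525/7 = 5075
lcm(5075, 3731) = 5075·3731/gcd = 18934825/7 = 2704975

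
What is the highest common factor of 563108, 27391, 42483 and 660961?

49

gcd(563108, 27391): 563108 = 20·27391 + 15288; 27391 = 1·15288 + 12103; 15288 = 1·12103 + 3185; 12103 = 3·3185 + 2548; 3185 = 1·2548 + 637; 2548 = 4·637 + 0 → 637
gcd(637, 42483): 42483 = 66·637 + 441; 637 = 1·441 + 196; 441 = 2·196 + 49; 196 = 4·49 + 0 → 49
gcd(49, 660961): 660961 = 13489·49 + 0 → 49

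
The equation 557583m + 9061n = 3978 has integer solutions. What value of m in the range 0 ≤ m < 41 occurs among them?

12

Reduce mod 9061: 557583m ≡ 3978 (mod 9061). With g = gcd(557583, 9061) = 221 dividing 3978, divide through: 2523m ≡ 18 (mod 41).
Since gcd(2523, 41) = 1, m ≡ 18·(2523)⁻¹ ≡ 12 (mod 41). Smallest non-negative: 12.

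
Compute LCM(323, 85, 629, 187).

lcm(323, 85) = 323·85/gcd = 27455/17 = 1615
lcm(1615, 629) = 1615·629/gcd = 1015835/17 = 59755
lcm(59755, 187) = 59755·187/gcd = 11174185/17 = 657305

657305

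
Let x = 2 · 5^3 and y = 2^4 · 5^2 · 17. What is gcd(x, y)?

min exponent per shared prime: 2 · 5^2 = 50

50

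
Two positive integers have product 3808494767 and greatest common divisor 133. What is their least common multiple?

28635299

For any two positive integers, gcd × lcm equals their product. Hence lcm = 3808494767 / 133 = 28635299.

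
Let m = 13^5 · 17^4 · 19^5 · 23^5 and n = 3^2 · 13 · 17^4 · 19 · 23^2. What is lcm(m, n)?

max exponent per prime: 3^2 · 13^5 · 17^4 · 19^5 · 23^5 = 4447972989785891695535289

4447972989785891695535289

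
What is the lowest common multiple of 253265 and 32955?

253265 = 5 · 37³; 32955 = 3 · 5 · 13³
max exponents: 3 · 5 · 13³ · 37³ = 1669269615

1669269615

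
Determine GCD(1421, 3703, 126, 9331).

7

gcd(1421, 3703): 3703 = 2·1421 + 861; 1421 = 1·861 + 560; 861 = 1·560 + 301; 560 = 1·301 + 259; 301 = 1·259 + 42; 259 = 6·42 + 7; 42 = 6·7 + 0 → 7
gcd(7, 126): 126 = 18·7 + 0 → 7
gcd(7, 9331): 9331 = 1333·7 + 0 → 7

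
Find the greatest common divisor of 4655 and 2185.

4655 = 5 · 7² · 19
2185 = 5 · 19 · 23
Common: 5 · 19 = 95

95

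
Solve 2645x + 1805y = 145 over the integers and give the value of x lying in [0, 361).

gcd(2645, 1805) = 5 (Euclid: 2645 = 1·1805 + 840; 1805 = 2·840 + 125; 840 = 6·125 + 90; 125 = 1·90 + 35; 90 = 2·35 + 20; 35 = 1·20 + 15; 20 = 1·15 + 5; 15 = 3·5 + 0), and 5 | 145.
Extended Euclid: 2645·(101) + 1805·(-148) = 5. Scale by 29: x₀ = 2929.
General solution x = x₀ + 361t; reducing mod 361 gives x = 41 (and y = -60).

41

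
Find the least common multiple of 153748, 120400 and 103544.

153748 = 2² · 7 · 17² · 19; 120400 = 2⁴ · 5² · 7 · 43; 103544 = 2³ · 7 · 43²
lcm takes max exponent of each prime: 2⁴ · 5² · 7 · 17² · 19 · 43² = 28428005200

28428005200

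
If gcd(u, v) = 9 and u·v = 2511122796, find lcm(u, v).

279013644

Since gcd(u,v)·lcm(u,v) = uv, lcm = 2511122796/9 = 279013644.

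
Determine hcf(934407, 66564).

934407 = 3² · 47³
66564 = 2² · 3² · 43²
Common: 3² = 9

9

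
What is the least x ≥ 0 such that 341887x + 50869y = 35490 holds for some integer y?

Euclid: 341887 = 6·50869 + 36673; 50869 = 1·36673 + 14196; 36673 = 2·14196 + 8281; 14196 = 1·8281 + 5915; 8281 = 1·5915 + 2366; 5915 = 2·2366 + 1183; 2366 = 2·1183 + 0 → gcd = 1183; 35490 = 1183·30.
Back-substitution yields 341887·(-18) + 50869·(121) = 1183, so one solution is x = -18·30 = -540, y = 121·30 = 3630.
Solutions in x differ by 50869/1183 = 43; the one in [0, 43) is -540 mod 43 = 19.

19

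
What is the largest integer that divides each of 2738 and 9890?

2

2738 = 2 · 37²
9890 = 2 · 5 · 23 · 43
Common: 2 = 2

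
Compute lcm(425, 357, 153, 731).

1151325

425 = 5² · 17; 357 = 3 · 7 · 17; 153 = 3² · 17; 731 = 17 · 43
lcm takes max exponent of each prime: 3² · 5² · 7 · 17 · 43 = 1151325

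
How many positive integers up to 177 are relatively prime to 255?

255 = 3·5·17. Inclusion–exclusion on these primes:
177 − ⌊177/3⌋ − ⌊177/5⌋ − ⌊177/17⌋ + ⌊177/15⌋ + ⌊177/51⌋ + ⌊177/85⌋ − ⌊177/255⌋ = 89

89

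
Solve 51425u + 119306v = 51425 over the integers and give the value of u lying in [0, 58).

Euclid: 119306 = 2·51425 + 16456; 51425 = 3·16456 + 2057; 16456 = 8·2057 + 0 → gcd = 2057; 51425 = 2057·25.
Back-substitution yields 51425·(7) + 119306·(-3) = 2057, so one solution is u = 7·25 = 175, v = -3·25 = -75.
Solutions in u differ by 119306/2057 = 58; the one in [0, 58) is 175 mod 58 = 1.

1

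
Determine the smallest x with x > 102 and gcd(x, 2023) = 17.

Multiples of 17 above 102: 17·7, 17·8, … . Need the cofactor coprime to 2023/17 = 119.
Checking s = 7, 8, … the first with gcd(s, 119) = 1 is s = 8, giving 136.

136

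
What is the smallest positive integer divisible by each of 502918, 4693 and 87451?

1221309708346

502918 = 2 · 13 · 23 · 29²; 4693 = 13 · 19²; 87451 = 7 · 13 · 31²
lcm takes max exponent of each prime: 2 · 7 · 13 · 19² · 23 · 29² · 31² = 1221309708346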